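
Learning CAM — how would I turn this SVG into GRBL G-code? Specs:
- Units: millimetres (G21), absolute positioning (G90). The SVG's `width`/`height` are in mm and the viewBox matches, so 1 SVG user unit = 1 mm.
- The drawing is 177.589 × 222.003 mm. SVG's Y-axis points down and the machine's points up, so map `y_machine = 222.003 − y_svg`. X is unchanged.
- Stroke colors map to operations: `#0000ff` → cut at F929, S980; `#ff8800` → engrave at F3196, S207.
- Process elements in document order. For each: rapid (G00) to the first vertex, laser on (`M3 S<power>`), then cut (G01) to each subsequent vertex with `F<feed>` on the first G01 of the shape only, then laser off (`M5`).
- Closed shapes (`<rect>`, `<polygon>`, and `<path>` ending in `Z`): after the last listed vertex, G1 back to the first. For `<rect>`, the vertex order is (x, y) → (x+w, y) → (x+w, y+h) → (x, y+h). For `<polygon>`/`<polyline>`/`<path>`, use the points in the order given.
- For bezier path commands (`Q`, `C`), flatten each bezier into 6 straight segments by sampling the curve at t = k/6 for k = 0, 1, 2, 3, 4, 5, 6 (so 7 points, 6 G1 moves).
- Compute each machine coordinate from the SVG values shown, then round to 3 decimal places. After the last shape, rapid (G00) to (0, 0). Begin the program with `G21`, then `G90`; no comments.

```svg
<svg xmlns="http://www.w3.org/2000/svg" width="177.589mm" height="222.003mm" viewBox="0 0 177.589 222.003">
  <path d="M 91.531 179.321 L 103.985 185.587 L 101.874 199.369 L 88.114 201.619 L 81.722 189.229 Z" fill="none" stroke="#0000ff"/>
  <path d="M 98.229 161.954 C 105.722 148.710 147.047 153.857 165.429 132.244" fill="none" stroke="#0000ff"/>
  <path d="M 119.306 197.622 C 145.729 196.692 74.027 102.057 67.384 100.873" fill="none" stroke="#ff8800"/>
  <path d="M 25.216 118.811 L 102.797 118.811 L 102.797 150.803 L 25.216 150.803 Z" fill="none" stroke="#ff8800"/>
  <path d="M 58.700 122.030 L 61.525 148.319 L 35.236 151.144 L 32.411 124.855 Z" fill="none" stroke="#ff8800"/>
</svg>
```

1 u = 1 mm; y_m = 222.003 − y.

[1] `<path>` regular polygon, #0000ff→cut S980 F929: (91.531,42.682) → (103.985,36.416) → (101.874,22.634) → (88.114,20.384) → (81.722,32.774) → (91.531,42.682) (closed)

[2] `<path>` cubic bezier, #0000ff→cut S980 F929: (98.229,60.049) → (104.532,65.347) → (114.897,68.835) → (127.746,71.766) → (141.502,75.394) → (154.589,80.973) → (165.429,89.759)

[3] `<path>` cubic bezier, #ff8800→engrave S207 F3196: (119.306,24.381) → (125.096,31.788) → (119.065,49.614) → (105.745,72.660) → (89.669,95.727) → (75.372,113.617) → (67.384,121.130)

[4] `<path>` rectangle, #ff8800→engrave S207 F3196: (25.216,103.192) → (102.797,103.192) → (102.797,71.200) → (25.216,71.200) → (25.216,103.192) (closed)

[5] `<path>` regular polygon, #ff8800→engrave S207 F3196: (58.700,99.973) → (61.525,73.684) → (35.236,70.859) → (32.411,97.148) → (58.700,99.973) (closed)

G21
G90
G00 X91.531 Y42.682
M3 S980
G01 X103.985 Y36.416 F929
G01 X101.874 Y22.634
G01 X88.114 Y20.384
G01 X81.722 Y32.774
G01 X91.531 Y42.682
M5
G00 X98.229 Y60.049
M3 S980
G01 X104.532 Y65.347 F929
G01 X114.897 Y68.835
G01 X127.746 Y71.766
G01 X141.502 Y75.394
G01 X154.589 Y80.973
G01 X165.429 Y89.759
M5
G00 X119.306 Y24.381
M3 S207
G01 X125.096 Y31.788 F3196
G01 X119.065 Y49.614
G01 X105.745 Y72.660
G01 X89.669 Y95.727
G01 X75.372 Y113.617
G01 X67.384 Y121.130
M5
G00 X25.216 Y103.192
M3 S207
G01 X102.797 Y103.192 F3196
G01 X102.797 Y71.200
G01 X25.216 Y71.200
G01 X25.216 Y103.192
M5
G00 X58.700 Y99.973
M3 S207
G01 X61.525 Y73.684 F3196
G01 X35.236 Y70.859
G01 X32.411 Y97.148
G01 X58.700 Y99.973
M5
G00 X0.000 Y0.000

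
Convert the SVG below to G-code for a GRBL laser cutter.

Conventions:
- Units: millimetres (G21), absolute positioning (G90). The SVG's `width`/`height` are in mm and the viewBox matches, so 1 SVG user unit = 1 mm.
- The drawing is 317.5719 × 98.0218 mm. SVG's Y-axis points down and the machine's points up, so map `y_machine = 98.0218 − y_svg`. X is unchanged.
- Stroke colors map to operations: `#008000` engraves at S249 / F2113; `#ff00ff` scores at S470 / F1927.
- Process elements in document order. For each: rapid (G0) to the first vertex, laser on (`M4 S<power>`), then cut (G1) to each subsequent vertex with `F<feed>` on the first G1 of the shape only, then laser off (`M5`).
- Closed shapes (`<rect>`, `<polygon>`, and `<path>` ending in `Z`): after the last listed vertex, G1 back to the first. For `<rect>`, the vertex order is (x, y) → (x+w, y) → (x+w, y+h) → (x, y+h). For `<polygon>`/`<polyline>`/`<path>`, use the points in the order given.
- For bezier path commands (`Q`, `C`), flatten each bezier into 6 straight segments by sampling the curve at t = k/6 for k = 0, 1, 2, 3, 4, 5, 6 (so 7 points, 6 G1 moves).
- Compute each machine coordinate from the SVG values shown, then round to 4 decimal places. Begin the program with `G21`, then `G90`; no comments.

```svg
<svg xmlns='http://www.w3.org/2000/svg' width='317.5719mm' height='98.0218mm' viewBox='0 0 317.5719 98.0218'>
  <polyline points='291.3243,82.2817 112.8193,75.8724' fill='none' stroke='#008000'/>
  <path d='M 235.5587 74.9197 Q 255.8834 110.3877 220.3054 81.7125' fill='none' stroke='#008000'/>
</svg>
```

Since the viewBox matches the mm dimensions, user units are millimetres directly. The only transform is the Y-flip y_m = 98.0218 − y_svg.

Shape 1 is a line segment drawn with `<polyline>`. Its stroke #008000 means engrave at S249, F2113. After flipping Y the toolpath is (291.3243,15.7401) → (112.8193,22.1494).

Shape 2 is a quadratic bezier drawn with `<path>`. Its stroke #008000 means engrave at S249, F2113. After flipping Y the toolpath is (235.5587,23.1021) → (240.7807,13.0612) → (242.8971,6.5838) → (241.9077,3.6699) → (237.8127,4.3195) → (230.6119,8.5327) → (220.3054,16.3093).

G21
G90
G0 X291.3243 Y15.7401
M4 S249
G1 X112.8193 Y22.1494 F2113
M5
G0 X235.5587 Y23.1021
M4 S249
G1 X240.7807 Y13.0612 F2113
G1 X242.8971 Y6.5838
G1 X241.9077 Y3.6699
G1 X237.8127 Y4.3195
G1 X230.6119 Y8.5327
G1 X220.3054 Y16.3093
M5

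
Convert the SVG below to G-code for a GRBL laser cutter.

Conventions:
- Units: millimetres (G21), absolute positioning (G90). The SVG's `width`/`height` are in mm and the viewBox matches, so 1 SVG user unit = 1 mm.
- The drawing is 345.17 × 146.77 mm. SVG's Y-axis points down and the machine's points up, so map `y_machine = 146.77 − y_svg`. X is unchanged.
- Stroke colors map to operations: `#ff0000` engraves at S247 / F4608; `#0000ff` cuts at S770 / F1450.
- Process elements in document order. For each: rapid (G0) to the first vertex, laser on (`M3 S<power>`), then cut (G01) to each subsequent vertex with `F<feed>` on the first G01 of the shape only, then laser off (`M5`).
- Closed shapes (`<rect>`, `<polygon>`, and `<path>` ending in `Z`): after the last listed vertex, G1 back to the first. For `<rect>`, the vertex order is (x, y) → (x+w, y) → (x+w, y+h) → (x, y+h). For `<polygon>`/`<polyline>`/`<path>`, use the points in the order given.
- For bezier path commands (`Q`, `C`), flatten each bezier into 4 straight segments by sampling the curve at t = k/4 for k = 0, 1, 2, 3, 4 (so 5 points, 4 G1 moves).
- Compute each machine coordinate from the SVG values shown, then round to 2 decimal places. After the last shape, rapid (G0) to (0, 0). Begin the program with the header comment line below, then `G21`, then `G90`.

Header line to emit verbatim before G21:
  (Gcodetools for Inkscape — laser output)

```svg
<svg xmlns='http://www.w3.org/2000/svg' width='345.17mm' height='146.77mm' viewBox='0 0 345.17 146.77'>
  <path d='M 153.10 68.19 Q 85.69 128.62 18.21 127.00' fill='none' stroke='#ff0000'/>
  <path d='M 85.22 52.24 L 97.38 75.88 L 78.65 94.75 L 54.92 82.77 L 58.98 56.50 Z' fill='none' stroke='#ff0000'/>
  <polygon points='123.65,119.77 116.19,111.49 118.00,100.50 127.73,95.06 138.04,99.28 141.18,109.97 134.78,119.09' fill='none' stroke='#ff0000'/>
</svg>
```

(Gcodetools for Inkscape — laser output)
G21
G90
G0 X153.10 Y78.58
M3 S247
G01 X119.39 Y52.24 F4608
G01 X85.67 Y33.66
G01 X51.95 Y22.84
G01 X18.21 Y19.77
M5
G0 X85.22 Y94.53
M3 S247
G01 X97.38 Y70.89 F4608
G01 X78.65 Y52.02
G01 X54.92 Y64.00
G01 X58.98 Y90.27
G01 X85.22 Y94.53
M5
G0 X123.65 Y27.00
M3 S247
G01 X116.19 Y35.28 F4608
G01 X118.00 Y46.27
G01 X127.73 Y51.71
G01 X138.04 Y47.49
G01 X141.18 Y36.80
G01 X134.78 Y27.68
G01 X123.65 Y27.00
M5
G0 X0.00 Y0.00

Since the viewBox matches the mm dimensions, user units are millimetres directly. The only transform is the Y-flip y_m = 146.77 − y_svg.

Shape 1 is a quadratic bezier drawn with `<path>`. Its stroke #ff0000 means engrave at S247, F4608. After flipping Y the toolpath is (153.10,78.58) → (119.39,52.24) → (85.67,33.66) → (51.95,22.84) → (18.21,19.77).

Shape 2 is a regular polygon drawn with `<path>`. Its stroke #ff0000 means engrave at S247, F4608. After flipping Y the toolpath is (85.22,94.53) → (97.38,70.89) → (78.65,52.02) → (54.92,64.00) → (58.98,90.27) → (85.22,94.53), returning to the start.

Shape 3 is a regular polygon drawn with `<polygon>`. Its stroke #ff0000 means engrave at S247, F4608. After flipping Y the toolpath is (123.65,27.00) → (116.19,35.28) → (118.00,46.27) → (127.73,51.71) → (138.04,47.49) → (141.18,36.80) → (134.78,27.68) → (123.65,27.00), returning to the start.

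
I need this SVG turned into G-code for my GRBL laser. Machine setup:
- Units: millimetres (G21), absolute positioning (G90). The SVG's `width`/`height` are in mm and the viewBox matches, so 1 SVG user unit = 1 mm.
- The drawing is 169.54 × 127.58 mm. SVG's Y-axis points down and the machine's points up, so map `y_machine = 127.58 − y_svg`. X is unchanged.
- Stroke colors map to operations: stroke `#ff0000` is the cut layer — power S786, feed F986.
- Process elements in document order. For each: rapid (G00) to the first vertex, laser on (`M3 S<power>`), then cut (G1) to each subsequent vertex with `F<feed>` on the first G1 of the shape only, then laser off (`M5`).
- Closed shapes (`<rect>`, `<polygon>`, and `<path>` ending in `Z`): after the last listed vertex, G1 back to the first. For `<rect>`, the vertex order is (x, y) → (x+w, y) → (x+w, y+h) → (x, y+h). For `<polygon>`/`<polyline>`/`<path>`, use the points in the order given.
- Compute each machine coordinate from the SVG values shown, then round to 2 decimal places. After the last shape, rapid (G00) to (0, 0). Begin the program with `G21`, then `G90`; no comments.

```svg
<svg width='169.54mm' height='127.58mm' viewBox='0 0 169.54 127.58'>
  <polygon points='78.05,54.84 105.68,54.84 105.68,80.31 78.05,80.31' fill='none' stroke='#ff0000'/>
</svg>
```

G21
G90
G00 X78.05 Y72.74
M3 S786
G1 X105.68 Y72.74 F986
G1 X105.68 Y47.27
G1 X78.05 Y47.27
G1 X78.05 Y72.74
M5
G00 X0.00 Y0.00

viewBox `0 0 169.54 127.58` with mm width/height → 1 unit = 1 mm. Flip: y_m = 127.58 − y_svg.

**Shape 1** — `<polygon>` rectangle, stroke `#ff0000` → cut (S786, F986). Machine vertices: (78.05,72.74) → (105.68,72.74) → (105.68,47.27) → (78.05,47.27) → (78.05,72.74). Closed: final G1 returns to the first vertex.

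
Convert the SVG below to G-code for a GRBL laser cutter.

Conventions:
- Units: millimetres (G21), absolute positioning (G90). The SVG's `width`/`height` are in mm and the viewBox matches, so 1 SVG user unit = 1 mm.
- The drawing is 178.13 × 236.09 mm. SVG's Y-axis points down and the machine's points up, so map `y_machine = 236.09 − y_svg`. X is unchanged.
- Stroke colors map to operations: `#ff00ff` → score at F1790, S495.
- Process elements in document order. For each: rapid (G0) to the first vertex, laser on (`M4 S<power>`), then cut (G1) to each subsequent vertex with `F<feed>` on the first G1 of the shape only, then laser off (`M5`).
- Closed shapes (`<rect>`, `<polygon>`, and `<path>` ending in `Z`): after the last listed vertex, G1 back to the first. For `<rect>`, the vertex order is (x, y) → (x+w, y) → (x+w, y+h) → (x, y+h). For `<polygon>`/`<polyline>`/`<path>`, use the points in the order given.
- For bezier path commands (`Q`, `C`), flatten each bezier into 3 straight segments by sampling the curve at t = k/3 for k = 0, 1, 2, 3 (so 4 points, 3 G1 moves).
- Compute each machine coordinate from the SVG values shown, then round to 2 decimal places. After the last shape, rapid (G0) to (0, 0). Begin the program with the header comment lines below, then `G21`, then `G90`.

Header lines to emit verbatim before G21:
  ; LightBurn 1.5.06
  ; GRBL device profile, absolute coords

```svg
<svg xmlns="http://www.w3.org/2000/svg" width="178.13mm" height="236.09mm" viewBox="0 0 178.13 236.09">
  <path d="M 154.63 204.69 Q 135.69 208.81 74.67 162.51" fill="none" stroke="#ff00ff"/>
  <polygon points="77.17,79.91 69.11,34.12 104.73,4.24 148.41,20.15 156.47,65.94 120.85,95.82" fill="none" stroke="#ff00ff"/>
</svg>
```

; LightBurn 1.5.06
; GRBL device profile, absolute coords
G21
G90
G0 X154.63 Y31.40
M4 S495
G1 X137.33 Y34.26 F1790
G1 X110.67 Y48.32
G1 X74.67 Y73.58
M5
G0 X77.17 Y156.18
M4 S495
G1 X69.11 Y201.97 F1790
G1 X104.73 Y231.85
G1 X148.41 Y215.94
G1 X156.47 Y170.15
G1 X120.85 Y140.27
G1 X77.17 Y156.18
M5
G0 X0.00 Y0.00

viewBox `0 0 178.13 236.09` with mm width/height → 1 unit = 1 mm. Flip: y_m = 236.09 − y_svg.

**Shape 1** — `<path>` quadratic bezier, stroke `#ff00ff` → score (S495, F1790). Control points (SVG): P0=(154.63,204.69), P1=(135.69,208.81), P2=(74.67,162.51); sampled at t=k/3. Machine vertices: (154.63,31.40) → (137.33,34.26) → (110.67,48.32) → (74.67,73.58). Open path.

**Shape 2** — `<polygon>` regular polygon, stroke `#ff00ff` → score (S495, F1790). Machine vertices: (77.17,156.18) → (69.11,201.97) → (104.73,231.85) → (148.41,215.94) → (156.47,170.15) → (120.85,140.27) → (77.17,156.18). Closed: final G1 returns to the first vertex.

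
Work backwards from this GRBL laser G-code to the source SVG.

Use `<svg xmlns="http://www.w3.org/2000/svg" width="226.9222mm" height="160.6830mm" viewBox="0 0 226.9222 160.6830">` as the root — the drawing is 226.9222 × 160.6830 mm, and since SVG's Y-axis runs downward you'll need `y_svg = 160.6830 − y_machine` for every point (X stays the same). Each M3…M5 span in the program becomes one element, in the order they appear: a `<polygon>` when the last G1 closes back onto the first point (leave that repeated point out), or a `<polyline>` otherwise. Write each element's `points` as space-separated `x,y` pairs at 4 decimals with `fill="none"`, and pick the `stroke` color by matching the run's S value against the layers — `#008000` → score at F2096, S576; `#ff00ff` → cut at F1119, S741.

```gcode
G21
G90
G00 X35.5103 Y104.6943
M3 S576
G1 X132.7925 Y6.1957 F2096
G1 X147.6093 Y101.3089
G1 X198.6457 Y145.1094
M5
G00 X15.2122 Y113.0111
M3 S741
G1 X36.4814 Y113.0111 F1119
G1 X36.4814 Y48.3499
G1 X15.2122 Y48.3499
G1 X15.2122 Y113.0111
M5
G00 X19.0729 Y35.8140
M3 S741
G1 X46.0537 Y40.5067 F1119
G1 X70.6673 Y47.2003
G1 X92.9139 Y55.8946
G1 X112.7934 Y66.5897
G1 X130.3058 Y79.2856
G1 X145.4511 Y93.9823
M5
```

<svg xmlns="http://www.w3.org/2000/svg" width="226.9222mm" height="160.6830mm" viewBox="0 0 226.9222 160.6830">
  <polyline points="35.5103,55.9887 132.7925,154.4873 147.6093,59.3741 198.6457,15.5736" fill="none" stroke="#008000"/>
  <polygon points="15.2122,47.6719 36.4814,47.6719 36.4814,112.3331 15.2122,112.3331" fill="none" stroke="#ff00ff"/>
  <polyline points="19.0729,124.8690 46.0537,120.1763 70.6673,113.4827 92.9139,104.7884 112.7934,94.0933 130.3058,81.3974 145.4511,66.7007" fill="none" stroke="#ff00ff"/>
</svg>

Machine Y-up, SVG Y-down with viewBox height 160.6830, so y_svg = 160.6830 − y_machine; X carries over.

Run 1: S576 ⇒ score layer `#008000`. The run is open, so emit a `<polyline>` with points (Y-flipped): 35.5103,55.9887 132.7925,154.4873 147.6093,59.3741 198.6457,15.5736.

Run 2: S741 ⇒ cut layer `#ff00ff`. The run returns to its start, so emit a `<polygon>` with points (Y-flipped): 15.2122,47.6719 36.4814,47.6719 36.4814,112.3331 15.2122,112.3331.

Run 3: power S741 maps to stroke `#ff00ff` (cut). The run is open, so emit a `<polyline>` with points (Y-flipped): 19.0729,124.8690 46.0537,120.1763 70.6673,113.4827 92.9139,104.7884 112.7934,94.0933 130.3058,81.3974 145.4511,66.7007.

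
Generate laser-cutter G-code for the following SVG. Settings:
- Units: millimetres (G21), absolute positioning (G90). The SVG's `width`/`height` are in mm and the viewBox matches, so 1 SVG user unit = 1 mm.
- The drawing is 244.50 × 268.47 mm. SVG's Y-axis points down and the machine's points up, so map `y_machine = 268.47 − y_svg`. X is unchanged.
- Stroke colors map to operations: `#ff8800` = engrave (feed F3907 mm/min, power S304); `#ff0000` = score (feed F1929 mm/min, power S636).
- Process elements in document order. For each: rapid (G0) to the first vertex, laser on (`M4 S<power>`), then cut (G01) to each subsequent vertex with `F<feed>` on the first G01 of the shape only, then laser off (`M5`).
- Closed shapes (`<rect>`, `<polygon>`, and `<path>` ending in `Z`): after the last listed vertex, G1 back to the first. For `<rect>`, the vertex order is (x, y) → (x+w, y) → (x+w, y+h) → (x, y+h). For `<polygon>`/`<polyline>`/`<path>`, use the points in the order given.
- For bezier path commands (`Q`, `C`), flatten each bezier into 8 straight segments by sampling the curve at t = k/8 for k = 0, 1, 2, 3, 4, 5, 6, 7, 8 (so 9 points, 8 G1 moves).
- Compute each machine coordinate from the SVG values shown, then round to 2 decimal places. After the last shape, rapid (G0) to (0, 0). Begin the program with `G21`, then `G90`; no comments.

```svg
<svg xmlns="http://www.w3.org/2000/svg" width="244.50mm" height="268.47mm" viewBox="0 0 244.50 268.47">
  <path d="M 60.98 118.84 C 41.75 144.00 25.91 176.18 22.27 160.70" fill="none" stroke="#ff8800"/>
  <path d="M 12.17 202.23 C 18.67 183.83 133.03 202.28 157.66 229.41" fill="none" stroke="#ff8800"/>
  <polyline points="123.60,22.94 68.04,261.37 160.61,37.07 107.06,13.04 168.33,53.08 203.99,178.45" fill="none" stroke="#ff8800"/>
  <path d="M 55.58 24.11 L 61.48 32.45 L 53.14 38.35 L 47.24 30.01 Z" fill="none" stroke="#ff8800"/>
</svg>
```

G21
G90
G0 X60.98 Y149.63
M4 S304
G01 X53.94 Y139.97 F3907
G01 X47.33 Y130.30
G01 X41.24 Y121.25
G01 X35.78 Y113.46
G01 X31.05 Y107.58
G01 X27.15 Y104.24
G01 X24.19 Y104.09
G01 X22.27 Y107.77
M5
G0 X12.17 Y66.24
M4 S304
G01 X19.28 Y71.47 F3907
G01 X34.18 Y73.57
G01 X54.57 Y72.88
G01 X78.12 Y69.72
G01 X102.52 Y64.43
G01 X125.45 Y57.34
G01 X144.60 Y48.77
G01 X157.66 Y39.06
M5
G0 X123.60 Y245.53
M4 S304
G01 X68.04 Y7.10 F3907
G01 X160.61 Y231.40
G01 X107.06 Y255.43
G01 X168.33 Y215.39
G01 X203.99 Y90.02
M5
G0 X55.58 Y244.36
M4 S304
G01 X61.48 Y236.02 F3907
G01 X53.14 Y230.12
G01 X47.24 Y238.46
G01 X55.58 Y244.36
M5
G0 X0.00 Y0.00

viewBox `0 0 244.50 268.47` with mm width/height → 1 unit = 1 mm. Flip: y_m = 268.47 − y_svg.

**Shape 1** — `<path>` cubic bezier, stroke `#ff8800` → engrave (S304, F3907). Control points (SVG): P0=(60.98,118.84), P1=(41.75,144.00), P2=(25.91,176.18), P3=(22.27,160.70); sampled at t=k/8. Machine vertices: (60.98,149.63) → (53.94,139.97) → (47.33,130.30) → (41.24,121.25) → (35.78,113.46) → (31.05,107.58) → (27.15,104.24) → (24.19,104.09) → (22.27,107.77). Open path.

**Shape 2** — `<path>` cubic bezier, stroke `#ff8800` → engrave (S304, F3907). Control points (SVG): P0=(12.17,202.23), P1=(18.67,183.83), P2=(133.03,202.28), P3=(157.66,229.41); sampled at t=k/8. Machine vertices: (12.17,66.24) → (19.28,71.47) → (34.18,73.57) → (54.57,72.88) → (78.12,69.72) → (102.52,64.43) → (125.45,57.34) → (144.60,48.77) → (157.66,39.06). Open path.

**Shape 3** — `<polyline>` open polyline, stroke `#ff8800` → engrave (S304, F3907). Machine vertices: (123.60,245.53) → (68.04,7.10) → (160.61,231.40) → (107.06,255.43) → (168.33,215.39) → (203.99,90.02). Open path.

**Shape 4** — `<path>` regular polygon, stroke `#ff8800` → engrave (S304, F3907). Machine vertices: (55.58,244.36) → (61.48,236.02) → (53.14,230.12) → (47.24,238.46) → (55.58,244.36). Closed: final G1 returns to the first vertex.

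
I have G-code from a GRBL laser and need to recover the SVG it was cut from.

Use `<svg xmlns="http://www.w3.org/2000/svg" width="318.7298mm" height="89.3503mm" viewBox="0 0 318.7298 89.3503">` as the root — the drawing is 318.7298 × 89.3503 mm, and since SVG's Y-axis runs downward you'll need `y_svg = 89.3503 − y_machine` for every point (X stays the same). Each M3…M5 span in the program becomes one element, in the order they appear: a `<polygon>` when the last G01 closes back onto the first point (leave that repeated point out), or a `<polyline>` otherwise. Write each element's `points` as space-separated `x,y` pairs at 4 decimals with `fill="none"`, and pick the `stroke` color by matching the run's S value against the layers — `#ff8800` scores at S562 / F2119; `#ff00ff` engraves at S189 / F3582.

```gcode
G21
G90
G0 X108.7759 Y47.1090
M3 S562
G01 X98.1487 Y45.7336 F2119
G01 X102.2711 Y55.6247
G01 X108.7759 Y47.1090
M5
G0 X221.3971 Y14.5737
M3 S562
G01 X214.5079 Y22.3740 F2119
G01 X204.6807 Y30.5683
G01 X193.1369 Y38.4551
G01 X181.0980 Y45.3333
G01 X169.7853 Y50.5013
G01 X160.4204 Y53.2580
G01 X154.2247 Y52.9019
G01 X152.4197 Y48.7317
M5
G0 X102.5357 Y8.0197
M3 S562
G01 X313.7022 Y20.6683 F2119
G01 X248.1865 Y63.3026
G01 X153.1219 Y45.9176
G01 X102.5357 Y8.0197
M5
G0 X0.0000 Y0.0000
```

Machine Y-up, SVG Y-down with viewBox height 89.3503, so y_svg = 89.3503 − y_machine; X carries over. Every run uses S562, so all elements get stroke `#ff8800` (score).

Run 1: The run returns to its start, so emit a `<polygon>` with points (Y-flipped): 108.7759,42.2413 98.1487,43.6167 102.2711,33.7256.

Run 2: The run is open, so emit a `<polyline>` with points (Y-flipped): 221.3971,74.7766 214.5079,66.9763 204.6807,58.7820 193.1369,50.8952 181.0980,44.0170 169.7853,38.8490 160.4204,36.0923 154.2247,36.4484 152.4197,40.6186.

Run 3: The run returns to its start, so emit a `<polygon>` with points (Y-flipped): 102.5357,81.3306 313.7022,68.6820 248.1865,26.0477 153.1219,43.4327.

<svg xmlns="http://www.w3.org/2000/svg" width="318.7298mm" height="89.3503mm" viewBox="0 0 318.7298 89.3503">
  <polygon points="108.7759,42.2413 98.1487,43.6167 102.2711,33.7256" fill="none" stroke="#ff8800"/>
  <polyline points="221.3971,74.7766 214.5079,66.9763 204.6807,58.7820 193.1369,50.8952 181.0980,44.0170 169.7853,38.8490 160.4204,36.0923 154.2247,36.4484 152.4197,40.6186" fill="none" stroke="#ff8800"/>
  <polygon points="102.5357,81.3306 313.7022,68.6820 248.1865,26.0477 153.1219,43.4327" fill="none" stroke="#ff8800"/>
</svg>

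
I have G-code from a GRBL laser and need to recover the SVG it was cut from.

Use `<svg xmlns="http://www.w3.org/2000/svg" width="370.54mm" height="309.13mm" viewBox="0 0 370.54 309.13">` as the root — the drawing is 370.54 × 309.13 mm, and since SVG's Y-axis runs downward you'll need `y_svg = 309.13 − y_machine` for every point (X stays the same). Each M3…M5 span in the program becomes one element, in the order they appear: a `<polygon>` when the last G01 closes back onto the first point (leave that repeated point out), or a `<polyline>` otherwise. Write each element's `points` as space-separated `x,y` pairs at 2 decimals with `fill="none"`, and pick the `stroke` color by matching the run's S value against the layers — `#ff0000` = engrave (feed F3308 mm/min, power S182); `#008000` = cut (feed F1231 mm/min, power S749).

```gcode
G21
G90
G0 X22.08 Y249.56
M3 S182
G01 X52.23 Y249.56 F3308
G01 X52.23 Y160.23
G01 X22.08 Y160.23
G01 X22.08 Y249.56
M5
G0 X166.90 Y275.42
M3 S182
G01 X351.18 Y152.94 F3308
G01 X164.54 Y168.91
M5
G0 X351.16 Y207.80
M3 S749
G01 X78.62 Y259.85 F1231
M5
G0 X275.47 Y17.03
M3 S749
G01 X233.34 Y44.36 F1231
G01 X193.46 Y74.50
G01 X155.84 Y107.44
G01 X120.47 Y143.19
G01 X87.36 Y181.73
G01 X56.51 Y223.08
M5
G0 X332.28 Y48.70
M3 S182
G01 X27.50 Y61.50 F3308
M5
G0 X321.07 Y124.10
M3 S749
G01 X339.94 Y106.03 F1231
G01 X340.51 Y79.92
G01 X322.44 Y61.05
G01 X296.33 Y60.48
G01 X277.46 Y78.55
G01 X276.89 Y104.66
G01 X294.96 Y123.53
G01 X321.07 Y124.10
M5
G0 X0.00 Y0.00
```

<svg xmlns="http://www.w3.org/2000/svg" width="370.54mm" height="309.13mm" viewBox="0 0 370.54 309.13">
  <polygon points="22.08,59.57 52.23,59.57 52.23,148.90 22.08,148.90" fill="none" stroke="#ff0000"/>
  <polyline points="166.90,33.71 351.18,156.19 164.54,140.22" fill="none" stroke="#ff0000"/>
  <polyline points="351.16,101.33 78.62,49.28" fill="none" stroke="#008000"/>
  <polyline points="275.47,292.10 233.34,264.77 193.46,234.63 155.84,201.69 120.47,165.94 87.36,127.40 56.51,86.05" fill="none" stroke="#008000"/>
  <polyline points="332.28,260.43 27.50,247.63" fill="none" stroke="#ff0000"/>
  <polygon points="321.07,185.03 339.94,203.10 340.51,229.21 322.44,248.08 296.33,248.65 277.46,230.58 276.89,204.47 294.96,185.60" fill="none" stroke="#008000"/>
</svg>

y_svg = 309.13 − y_m.

[1] S182→`#ff0000` (engrave); closed run; points: 22.08,59.57 52.23,59.57 52.23,148.90 22.08,148.90

[2] S182→`#ff0000` (engrave); open run; points: 166.90,33.71 351.18,156.19 164.54,140.22

[3] S749→`#008000` (cut); open run; points: 351.16,101.33 78.62,49.28

[4] S749→`#008000` (cut); open run; points: 275.47,292.10 233.34,264.77 193.46,234.63 155.84,201.69 120.47,165.94 87.36,127.40 56.51,86.05

[5] S182→`#ff0000` (engrave); open run; points: 332.28,260.43 27.50,247.63

[6] S749→`#008000` (cut); closed run; points: 321.07,185.03 339.94,203.10 340.51,229.21 322.44,248.08 296.33,248.65 277.46,230.58 276.89,204.47 294.96,185.60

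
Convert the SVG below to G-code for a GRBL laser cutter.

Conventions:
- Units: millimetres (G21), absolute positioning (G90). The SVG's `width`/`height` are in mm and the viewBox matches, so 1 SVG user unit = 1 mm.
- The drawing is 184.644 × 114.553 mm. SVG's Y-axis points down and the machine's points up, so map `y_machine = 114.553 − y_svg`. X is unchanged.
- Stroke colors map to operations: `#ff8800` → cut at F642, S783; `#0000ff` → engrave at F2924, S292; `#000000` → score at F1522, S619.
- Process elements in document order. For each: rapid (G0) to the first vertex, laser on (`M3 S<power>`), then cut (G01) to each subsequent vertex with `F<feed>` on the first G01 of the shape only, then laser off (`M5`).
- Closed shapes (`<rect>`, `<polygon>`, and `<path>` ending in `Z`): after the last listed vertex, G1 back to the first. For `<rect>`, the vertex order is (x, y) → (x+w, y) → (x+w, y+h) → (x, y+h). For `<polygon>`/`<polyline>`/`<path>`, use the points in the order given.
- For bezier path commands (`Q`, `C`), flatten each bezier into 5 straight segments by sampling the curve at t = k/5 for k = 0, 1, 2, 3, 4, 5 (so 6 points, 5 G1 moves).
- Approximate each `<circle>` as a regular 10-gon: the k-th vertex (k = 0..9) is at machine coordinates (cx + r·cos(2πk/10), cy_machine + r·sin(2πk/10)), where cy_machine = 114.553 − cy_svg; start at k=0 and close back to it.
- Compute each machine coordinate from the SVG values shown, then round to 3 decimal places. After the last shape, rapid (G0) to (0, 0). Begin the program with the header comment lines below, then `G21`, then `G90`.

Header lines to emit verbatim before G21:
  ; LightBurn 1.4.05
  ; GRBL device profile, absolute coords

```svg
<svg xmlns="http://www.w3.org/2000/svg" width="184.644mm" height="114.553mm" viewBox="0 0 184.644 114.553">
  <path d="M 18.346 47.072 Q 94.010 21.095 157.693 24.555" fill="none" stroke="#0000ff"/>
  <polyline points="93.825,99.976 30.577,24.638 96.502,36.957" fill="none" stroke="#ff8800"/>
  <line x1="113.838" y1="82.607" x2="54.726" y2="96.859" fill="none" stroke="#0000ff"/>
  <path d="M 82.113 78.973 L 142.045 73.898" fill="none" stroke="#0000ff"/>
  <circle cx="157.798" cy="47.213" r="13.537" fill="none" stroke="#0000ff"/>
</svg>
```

1 u = 1 mm; y_m = 114.553 − y.

[1] `<path>` quadratic bezier, #0000ff→engrave S292 F2924: (18.346,67.481) → (48.132,76.694) → (76.960,83.553) → (104.830,88.056) → (131.741,90.205) → (157.693,89.998)

[2] `<polyline>` open polyline, #ff8800→cut S783 F642: (93.825,14.577) → (30.577,89.915) → (96.502,77.596)

[3] `<line>` line segment, #0000ff→engrave S292 F2924: (113.838,31.946) → (54.726,17.694)

[4] `<path>` line segment, #0000ff→engrave S292 F2924: (82.113,35.580) → (142.045,40.655)

[5] `<circle>` circle, #0000ff→engrave S292 F2924: (171.335,67.340) → (168.750,75.297) → (161.981,80.214) → (153.615,80.214) → (146.846,75.297) → (144.261,67.340) → (146.846,59.383) → (153.615,54.466) → (161.981,54.466) → (168.750,59.383) → (171.335,67.340) (closed)

; LightBurn 1.4.05
; GRBL device profile, absolute coords
G21
G90
G0 X18.346 Y67.481
M3 S292
G01 X48.132 Y76.694 F2924
G01 X76.960 Y83.553
G01 X104.830 Y88.056
G01 X131.741 Y90.205
G01 X157.693 Y89.998
M5
G0 X93.825 Y14.577
M3 S783
G01 X30.577 Y89.915 F642
G01 X96.502 Y77.596
M5
G0 X113.838 Y31.946
M3 S292
G01 X54.726 Y17.694 F2924
M5
G0 X82.113 Y35.580
M3 S292
G01 X142.045 Y40.655 F2924
M5
G0 X171.335 Y67.340
M3 S292
G01 X168.750 Y75.297 F2924
G01 X161.981 Y80.214
G01 X153.615 Y80.214
G01 X146.846 Y75.297
G01 X144.261 Y67.340
G01 X146.846 Y59.383
G01 X153.615 Y54.466
G01 X161.981 Y54.466
G01 X168.750 Y59.383
G01 X171.335 Y67.340
M5
G0 X0.000 Y0.000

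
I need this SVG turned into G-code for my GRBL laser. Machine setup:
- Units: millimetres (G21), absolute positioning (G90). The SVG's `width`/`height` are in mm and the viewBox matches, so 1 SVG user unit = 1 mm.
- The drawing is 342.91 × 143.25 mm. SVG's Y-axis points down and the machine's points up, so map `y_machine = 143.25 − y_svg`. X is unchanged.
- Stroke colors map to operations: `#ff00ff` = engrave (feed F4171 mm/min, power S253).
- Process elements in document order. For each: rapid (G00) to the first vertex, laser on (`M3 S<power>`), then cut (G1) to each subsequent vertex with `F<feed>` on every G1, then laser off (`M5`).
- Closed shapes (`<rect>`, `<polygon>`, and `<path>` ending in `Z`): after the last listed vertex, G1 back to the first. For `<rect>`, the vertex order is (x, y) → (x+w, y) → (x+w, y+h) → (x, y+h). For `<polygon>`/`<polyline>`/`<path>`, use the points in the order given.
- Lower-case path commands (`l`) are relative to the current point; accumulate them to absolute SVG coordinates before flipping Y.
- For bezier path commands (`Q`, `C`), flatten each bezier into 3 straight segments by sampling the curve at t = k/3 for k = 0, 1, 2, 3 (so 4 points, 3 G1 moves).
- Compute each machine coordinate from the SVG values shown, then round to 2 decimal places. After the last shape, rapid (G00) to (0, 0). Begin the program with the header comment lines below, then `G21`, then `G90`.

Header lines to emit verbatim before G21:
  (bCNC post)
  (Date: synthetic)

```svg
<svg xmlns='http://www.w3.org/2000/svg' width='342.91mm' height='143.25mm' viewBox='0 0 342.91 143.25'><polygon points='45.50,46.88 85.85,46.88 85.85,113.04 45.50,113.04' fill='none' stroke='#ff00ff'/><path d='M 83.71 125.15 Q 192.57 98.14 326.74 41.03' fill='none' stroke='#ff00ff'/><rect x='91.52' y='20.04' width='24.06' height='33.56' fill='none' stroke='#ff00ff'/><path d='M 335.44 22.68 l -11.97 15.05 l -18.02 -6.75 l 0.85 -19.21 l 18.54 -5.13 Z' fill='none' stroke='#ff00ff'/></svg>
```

(bCNC post)
(Date: synthetic)
G21
G90
G00 X45.50 Y96.37
M3 S253
G1 X85.85 Y96.37 F4171
G1 X85.85 Y30.21 F4171
G1 X45.50 Y30.21 F4171
G1 X45.50 Y96.37 F4171
M5
G00 X83.71 Y18.10
M3 S253
G1 X159.10 Y39.45 F4171
G1 X240.11 Y67.49 F4171
G1 X326.74 Y102.22 F4171
M5
G00 X91.52 Y123.21
M3 S253
G1 X115.58 Y123.21 F4171
G1 X115.58 Y89.65 F4171
G1 X91.52 Y89.65 F4171
G1 X91.52 Y123.21 F4171
M5
G00 X335.44 Y120.57
M3 S253
G1 X323.47 Y105.52 F4171
G1 X305.45 Y112.27 F4171
G1 X306.30 Y131.48 F4171
G1 X324.84 Y136.61 F4171
G1 X335.44 Y120.57 F4171
M5
G00 X0.00 Y0.00

Since the viewBox matches the mm dimensions, user units are millimetres directly. The only transform is the Y-flip y_m = 143.25 − y_svg.

Shape 1 is a rectangle drawn with `<polygon>`. Its stroke #ff00ff means engrave at S253, F4171. After flipping Y the toolpath is (45.50,96.37) → (85.85,96.37) → (85.85,30.21) → (45.50,30.21) → (45.50,96.37), returning to the start.

Shape 2 is a quadratic bezier drawn with `<path>`. Its stroke #ff00ff means engrave at S253, F4171. After flipping Y the toolpath is (83.71,18.10) → (159.10,39.45) → (240.11,67.49) → (326.74,102.22).

Shape 3 is a rectangle drawn with `<rect>`. Its stroke #ff00ff means engrave at S253, F4171. After flipping Y the toolpath is (91.52,123.21) → (115.58,123.21) → (115.58,89.65) → (91.52,89.65) → (91.52,123.21), returning to the start.

Shape 4 is a regular polygon drawn with `<path>`. Its stroke #ff00ff means engrave at S253, F4171. After flipping Y the toolpath is (335.44,120.57) → (323.47,105.52) → (305.45,112.27) → (306.30,131.48) → (324.84,136.61) → (335.44,120.57), returning to the start.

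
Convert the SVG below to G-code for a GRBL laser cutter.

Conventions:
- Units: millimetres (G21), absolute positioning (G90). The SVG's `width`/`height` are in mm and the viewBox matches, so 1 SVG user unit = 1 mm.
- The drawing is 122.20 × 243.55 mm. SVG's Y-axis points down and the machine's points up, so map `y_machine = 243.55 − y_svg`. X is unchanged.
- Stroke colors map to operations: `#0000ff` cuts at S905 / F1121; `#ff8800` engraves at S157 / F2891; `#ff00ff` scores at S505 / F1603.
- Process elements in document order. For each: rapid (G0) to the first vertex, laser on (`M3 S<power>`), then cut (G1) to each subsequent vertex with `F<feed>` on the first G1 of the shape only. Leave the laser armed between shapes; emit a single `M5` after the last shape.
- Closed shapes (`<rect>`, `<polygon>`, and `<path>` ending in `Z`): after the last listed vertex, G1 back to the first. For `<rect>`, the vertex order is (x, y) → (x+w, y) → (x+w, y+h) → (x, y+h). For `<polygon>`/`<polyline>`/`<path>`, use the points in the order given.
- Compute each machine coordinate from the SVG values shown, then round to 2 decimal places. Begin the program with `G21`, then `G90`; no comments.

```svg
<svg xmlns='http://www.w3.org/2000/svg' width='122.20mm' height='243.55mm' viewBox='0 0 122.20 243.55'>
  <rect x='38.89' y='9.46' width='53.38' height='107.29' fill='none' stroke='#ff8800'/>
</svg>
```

G21
G90
G0 X38.89 Y234.09
M3 S157
G1 X92.27 Y234.09 F2891
G1 X92.27 Y126.80
G1 X38.89 Y126.80
G1 X38.89 Y234.09
M5

viewBox `0 0 122.20 243.55` with mm width/height → 1 unit = 1 mm. Flip: y_m = 243.55 − y_svg.

**Shape 1** — `<rect>` rectangle, stroke `#ff8800` → engrave (S157, F2891). Machine vertices: (38.89,234.09) → (92.27,234.09) → (92.27,126.80) → (38.89,126.80) → (38.89,234.09). Closed: final G1 returns to the first vertex.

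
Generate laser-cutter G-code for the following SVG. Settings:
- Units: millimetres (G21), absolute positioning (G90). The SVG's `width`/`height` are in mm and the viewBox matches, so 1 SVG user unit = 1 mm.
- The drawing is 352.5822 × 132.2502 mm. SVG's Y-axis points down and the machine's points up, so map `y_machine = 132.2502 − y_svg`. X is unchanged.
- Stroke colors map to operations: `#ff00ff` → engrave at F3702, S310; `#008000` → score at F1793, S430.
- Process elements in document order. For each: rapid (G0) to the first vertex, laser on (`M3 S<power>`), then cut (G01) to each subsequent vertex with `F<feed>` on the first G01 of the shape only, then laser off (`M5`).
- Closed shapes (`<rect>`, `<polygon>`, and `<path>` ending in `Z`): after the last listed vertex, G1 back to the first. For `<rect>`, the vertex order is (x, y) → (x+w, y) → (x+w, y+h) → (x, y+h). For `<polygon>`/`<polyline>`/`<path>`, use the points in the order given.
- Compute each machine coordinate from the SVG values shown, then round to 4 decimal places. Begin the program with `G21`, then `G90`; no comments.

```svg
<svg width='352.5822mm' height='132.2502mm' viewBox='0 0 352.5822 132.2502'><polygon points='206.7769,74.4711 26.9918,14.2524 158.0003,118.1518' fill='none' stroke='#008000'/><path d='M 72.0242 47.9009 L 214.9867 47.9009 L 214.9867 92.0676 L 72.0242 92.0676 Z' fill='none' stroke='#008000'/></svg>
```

G21
G90
G0 X206.7769 Y57.7791
M3 S430
G01 X26.9918 Y117.9978 F1793
G01 X158.0003 Y14.0984
G01 X206.7769 Y57.7791
M5
G0 X72.0242 Y84.3493
M3 S430
G01 X214.9867 Y84.3493 F1793
G01 X214.9867 Y40.1826
G01 X72.0242 Y40.1826
G01 X72.0242 Y84.3493
M5

1 u = 1 mm; y_m = 132.2502 − y.

[1] `<polygon>` closed polygon, #008000→score S430 F1793: (206.7769,57.7791) → (26.9918,117.9978) → (158.0003,14.0984) → (206.7769,57.7791) (closed)

[2] `<path>` rectangle, #008000→score S430 F1793: (72.0242,84.3493) → (214.9867,84.3493) → (214.9867,40.1826) → (72.0242,40.1826) → (72.0242,84.3493) (closed)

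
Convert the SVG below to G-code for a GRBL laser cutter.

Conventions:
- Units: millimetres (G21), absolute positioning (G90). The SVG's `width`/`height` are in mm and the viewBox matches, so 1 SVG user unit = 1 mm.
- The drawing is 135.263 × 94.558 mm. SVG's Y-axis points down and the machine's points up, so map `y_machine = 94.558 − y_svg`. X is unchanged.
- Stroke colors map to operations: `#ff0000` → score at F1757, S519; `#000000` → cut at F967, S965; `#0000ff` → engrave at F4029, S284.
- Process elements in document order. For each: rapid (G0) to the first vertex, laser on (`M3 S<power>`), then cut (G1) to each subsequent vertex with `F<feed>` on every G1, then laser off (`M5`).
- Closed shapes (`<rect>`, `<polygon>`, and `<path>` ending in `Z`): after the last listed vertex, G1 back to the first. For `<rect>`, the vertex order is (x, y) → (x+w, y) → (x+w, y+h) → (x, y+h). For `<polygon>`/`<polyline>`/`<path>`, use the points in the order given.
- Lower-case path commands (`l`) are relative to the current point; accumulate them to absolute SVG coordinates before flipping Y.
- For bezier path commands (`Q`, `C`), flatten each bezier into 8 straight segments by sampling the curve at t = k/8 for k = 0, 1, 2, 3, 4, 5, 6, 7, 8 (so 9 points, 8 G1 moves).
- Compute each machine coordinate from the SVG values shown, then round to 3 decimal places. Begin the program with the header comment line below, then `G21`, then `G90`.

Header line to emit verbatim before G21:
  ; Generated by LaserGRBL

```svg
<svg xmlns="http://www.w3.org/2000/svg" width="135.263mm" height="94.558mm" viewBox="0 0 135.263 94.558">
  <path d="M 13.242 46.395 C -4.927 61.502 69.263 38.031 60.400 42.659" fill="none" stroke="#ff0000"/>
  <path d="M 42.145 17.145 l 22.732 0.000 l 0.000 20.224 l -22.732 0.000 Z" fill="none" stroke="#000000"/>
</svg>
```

; Generated by LaserGRBL
G21
G90
G0 X13.242 Y48.163
M3 S519
G1 X10.415 Y44.176 F1757
G1 X14.192 Y43.024 F1757
G1 X22.516 Y43.927 F1757
G1 X33.331 Y46.101 F1757
G1 X44.583 Y48.767 F1757
G1 X54.216 Y51.143 F1757
G1 X60.173 Y52.448 F1757
G1 X60.400 Y51.899 F1757
M5
G0 X42.145 Y77.413
M3 S965
G1 X64.877 Y77.413 F967
G1 X64.877 Y57.189 F967
G1 X42.145 Y57.189 F967
G1 X42.145 Y77.413 F967
M5

viewBox `0 0 135.263 94.558` with mm width/height → 1 unit = 1 mm. Flip: y_m = 94.558 − y_svg.

**Shape 1** — `<path>` cubic bezier, stroke `#ff0000` → score (S519, F1757). Control points (SVG): P0=(13.242,46.395), P1=(-4.927,61.502), P2=(69.263,38.031), P3=(60.400,42.659); sampled at t=k/8. Machine vertices: (13.242,48.163) → (10.415,44.176) → (14.192,43.024) → (22.516,43.927) → (33.331,46.101) → (44.583,48.767) → (54.216,51.143) → (60.173,52.448) → (60.400,51.899). Open path.

**Shape 2** — `<path>` rectangle, stroke `#000000` → cut (S965, F967). Machine vertices: (42.145,77.413) → (64.877,77.413) → (64.877,57.189) → (42.145,57.189) → (42.145,77.413). Closed: final G1 returns to the first vertex.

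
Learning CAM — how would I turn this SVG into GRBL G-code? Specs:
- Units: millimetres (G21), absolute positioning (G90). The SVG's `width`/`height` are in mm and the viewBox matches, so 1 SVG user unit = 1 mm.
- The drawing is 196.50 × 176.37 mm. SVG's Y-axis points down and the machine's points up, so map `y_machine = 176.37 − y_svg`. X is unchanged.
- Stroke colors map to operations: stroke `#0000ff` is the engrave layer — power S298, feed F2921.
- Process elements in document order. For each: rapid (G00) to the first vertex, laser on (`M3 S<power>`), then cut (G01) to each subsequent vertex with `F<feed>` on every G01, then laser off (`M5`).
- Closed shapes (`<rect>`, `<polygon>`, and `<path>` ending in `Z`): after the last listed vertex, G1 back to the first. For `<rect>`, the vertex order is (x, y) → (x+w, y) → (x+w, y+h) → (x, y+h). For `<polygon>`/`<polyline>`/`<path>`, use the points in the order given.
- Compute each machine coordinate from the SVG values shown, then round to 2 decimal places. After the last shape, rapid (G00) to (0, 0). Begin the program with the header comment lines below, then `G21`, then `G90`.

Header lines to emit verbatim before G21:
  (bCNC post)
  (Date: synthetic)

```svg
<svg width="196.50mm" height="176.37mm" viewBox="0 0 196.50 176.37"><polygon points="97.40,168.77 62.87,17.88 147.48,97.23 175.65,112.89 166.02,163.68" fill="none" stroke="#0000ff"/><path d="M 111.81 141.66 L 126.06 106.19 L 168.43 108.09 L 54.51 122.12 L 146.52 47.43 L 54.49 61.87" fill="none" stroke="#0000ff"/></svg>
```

1 u = 1 mm; y_m = 176.37 − y.

[1] `<polygon>` closed polygon, #0000ff→engrave S298 F2921: (97.40,7.60) → (62.87,158.49) → (147.48,79.14) → (175.65,63.48) → (166.02,12.69) → (97.40,7.60) (closed)

[2] `<path>` open polyline, #0000ff→engrave S298 F2921: (111.81,34.71) → (126.06,70.18) → (168.43,68.28) → (54.51,54.25) → (146.52,128.94) → (54.49,114.50)

(bCNC post)
(Date: synthetic)
G21
G90
G00 X97.40 Y7.60
M3 S298
G01 X62.87 Y158.49 F2921
G01 X147.48 Y79.14 F2921
G01 X175.65 Y63.48 F2921
G01 X166.02 Y12.69 F2921
G01 X97.40 Y7.60 F2921
M5
G00 X111.81 Y34.71
M3 S298
G01 X126.06 Y70.18 F2921
G01 X168.43 Y68.28 F2921
G01 X54.51 Y54.25 F2921
G01 X146.52 Y128.94 F2921
G01 X54.49 Y114.50 F2921
M5
G00 X0.00 Y0.00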